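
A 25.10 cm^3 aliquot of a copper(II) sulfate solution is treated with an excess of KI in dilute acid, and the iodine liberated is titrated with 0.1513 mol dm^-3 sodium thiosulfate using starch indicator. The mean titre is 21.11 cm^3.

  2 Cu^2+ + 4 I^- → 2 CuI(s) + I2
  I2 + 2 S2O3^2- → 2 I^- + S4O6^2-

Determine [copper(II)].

n(S2O3^2-) = 0.02111 × 0.1513 = 3.194 × 10^-3 mol
n(I2) = n(S2O3^2-)/2 = 1.597 × 10^-3 mol
From the 2:1 ratio, n(Cu2+) in the aliquot = 2/1 × 1.597 × 10^-3 = 3.194 × 10^-3 mol
[Cu2+] = 3.194 × 10^-3 / 0.02510 = 0.1272 mol/L

0.1272 mol/L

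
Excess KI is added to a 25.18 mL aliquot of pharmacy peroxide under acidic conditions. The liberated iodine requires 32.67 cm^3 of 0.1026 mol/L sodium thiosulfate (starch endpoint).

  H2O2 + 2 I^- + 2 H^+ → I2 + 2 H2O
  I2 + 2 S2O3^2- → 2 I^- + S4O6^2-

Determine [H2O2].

n(S2O3^2-) = 0.03267 × 0.1026 = 3.352 × 10^-3 mol
n(I2) = n(S2O3^2-)/2 = 1.676 × 10^-3 mol
n(H2O2) in the aliquot = 1.676 × 10^-3 mol (1:1 ratio)
[H2O2] = 1.676 × 10^-3 / 0.02518 = 0.06656 mol/L

0.06656 mol/L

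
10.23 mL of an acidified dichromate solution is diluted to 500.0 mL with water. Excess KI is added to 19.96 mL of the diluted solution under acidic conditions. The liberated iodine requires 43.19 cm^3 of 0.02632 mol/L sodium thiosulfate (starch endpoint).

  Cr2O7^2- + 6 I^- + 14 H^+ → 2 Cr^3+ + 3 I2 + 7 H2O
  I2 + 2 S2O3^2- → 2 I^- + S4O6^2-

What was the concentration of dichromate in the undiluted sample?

0.4639 mol/L

n(S2O3^2-) = 0.04319 × 0.02632 = 1.137 × 10^-3 mol
n(I2) = n(S2O3^2-)/2 = 5.684 × 10^-4 mol
From the 1:3 ratio, n(Cr2O7^2-) in the aliquot = 1/3 × 5.684 × 10^-4 = 1.895 × 10^-4 mol
[Cr2O7^2-]_dilute = 1.895 × 10^-4 / 0.01996 = 0.009492 mol/L
[Cr2O7^2-]_original = 0.009492 × 500.0/10.23 = 0.4639 mol/L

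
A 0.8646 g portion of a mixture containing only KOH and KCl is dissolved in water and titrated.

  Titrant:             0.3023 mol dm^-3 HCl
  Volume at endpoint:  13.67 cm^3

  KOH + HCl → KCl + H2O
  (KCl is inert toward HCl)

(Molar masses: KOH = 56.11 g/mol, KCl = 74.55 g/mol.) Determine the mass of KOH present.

n(HCl) = 0.01367 × 0.3023 = 4.132 × 10^-3 mol
Let x = n(KOH), y = n(KCl).
Titrant: 1x = 4.132 × 10^-3;  mass: 56.11x + 74.55y = 0.8646
Solving, x = 4.132 × 10^-3 mol, y = 8.487 × 10^-3 mol
mass of KOH = 4.132 × 10^-3 × 56.11 = 0.2319 g

0.2319 g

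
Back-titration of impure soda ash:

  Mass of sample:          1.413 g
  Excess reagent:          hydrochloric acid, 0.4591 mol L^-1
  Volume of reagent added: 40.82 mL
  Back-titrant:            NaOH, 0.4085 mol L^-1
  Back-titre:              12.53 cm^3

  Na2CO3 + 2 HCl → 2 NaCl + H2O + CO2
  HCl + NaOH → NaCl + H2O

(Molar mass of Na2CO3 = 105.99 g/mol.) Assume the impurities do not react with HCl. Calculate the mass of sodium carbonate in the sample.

n(HCl) added = 0.04082 × 0.4591 = 0.01874 mol
n(NaOH) used in back-titration = 0.01253 × 0.4085 = 5.119 × 10^-3 mol
n(HCl) left over = 5.119 × 10^-3 mol (1:1 ratio)
n(HCl) consumed by analyte = 0.01874 − 5.119 × 10^-3 = 0.01362 mol
From the 1:2 ratio, n(Na2CO3) = 1/2 × 0.01362 = 6.811 × 10^-3 mol
mass of Na2CO3 = 6.811 × 10^-3 × 105.99 = 0.7219 g

0.7219 g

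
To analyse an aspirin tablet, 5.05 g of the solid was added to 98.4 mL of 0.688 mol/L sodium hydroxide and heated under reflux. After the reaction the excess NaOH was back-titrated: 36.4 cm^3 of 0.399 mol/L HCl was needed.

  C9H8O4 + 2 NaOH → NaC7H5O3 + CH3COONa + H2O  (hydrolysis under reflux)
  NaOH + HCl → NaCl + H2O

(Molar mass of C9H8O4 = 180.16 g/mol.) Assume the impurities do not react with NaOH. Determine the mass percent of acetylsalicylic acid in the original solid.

94.9 %

n(NaOH) added = 0.0984 × 0.688 = 0.0677 mol
n(HCl) used in back-titration = 0.0364 × 0.399 = 0.0145 mol
n(NaOH) left over = 0.0145 mol (1:1 ratio)
n(NaOH) consumed by analyte = 0.0677 − 0.0145 = 0.0532 mol
From the 1:2 ratio, n(C9H8O4) = 1/2 × 0.0532 = 0.0266 mol
mass of C9H8O4 = 0.0266 × 180.16 = 4.79 g
% C9H8O4 = 4.79 / 5.05 × 100 = 94.9 %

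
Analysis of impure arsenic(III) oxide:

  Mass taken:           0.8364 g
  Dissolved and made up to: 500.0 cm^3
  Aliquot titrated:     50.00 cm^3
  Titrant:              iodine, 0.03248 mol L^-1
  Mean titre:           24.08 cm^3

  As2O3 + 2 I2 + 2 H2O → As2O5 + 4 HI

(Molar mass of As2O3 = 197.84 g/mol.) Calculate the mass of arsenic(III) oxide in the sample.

0.7737 g

n(I2) per titration = 0.02408 × 0.03248 = 7.821 × 10^-4 mol
From the 1:2 ratio, n(As2O3) in each aliquot = 1/2 × 7.821 × 10^-4 = 3.911 × 10^-4 mol
n(As2O3) in the whole flask = 3.911 × 10^-4 × 500.0/50.00 = 3.911 × 10^-3 mol
mass of As2O3 = 3.911 × 10^-3 × 197.84 = 0.7737 g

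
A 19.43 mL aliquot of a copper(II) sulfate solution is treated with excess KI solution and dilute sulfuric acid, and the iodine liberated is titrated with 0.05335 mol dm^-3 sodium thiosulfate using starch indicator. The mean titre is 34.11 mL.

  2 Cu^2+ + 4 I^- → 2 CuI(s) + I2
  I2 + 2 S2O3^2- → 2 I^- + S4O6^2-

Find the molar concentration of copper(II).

0.09366 mol/L

n(S2O3^2-) = 0.03411 × 0.05335 = 1.820 × 10^-3 mol
n(I2) = n(S2O3^2-)/2 = 9.099 × 10^-4 mol
From the 2:1 ratio, n(Cu2+) in the aliquot = 2/1 × 9.099 × 10^-4 = 1.820 × 10^-3 mol
[Cu2+] = 1.820 × 10^-3 / 0.01943 = 0.09366 mol/L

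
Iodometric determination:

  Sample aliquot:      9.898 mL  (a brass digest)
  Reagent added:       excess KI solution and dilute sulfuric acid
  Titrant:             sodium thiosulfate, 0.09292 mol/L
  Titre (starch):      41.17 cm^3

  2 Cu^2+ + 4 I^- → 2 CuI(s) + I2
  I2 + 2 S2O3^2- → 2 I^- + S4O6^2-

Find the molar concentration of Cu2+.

n(S2O3^2-) = 0.04117 × 0.09292 = 3.826 × 10^-3 mol
n(I2) = n(S2O3^2-)/2 = 1.913 × 10^-3 mol
From the 2:1 ratio, n(Cu2+) in the aliquot = 2/1 × 1.913 × 10^-3 = 3.826 × 10^-3 mol
[Cu2+] = 3.826 × 10^-3 / 0.009898 = 0.3865 mol/L

0.3865 mol/L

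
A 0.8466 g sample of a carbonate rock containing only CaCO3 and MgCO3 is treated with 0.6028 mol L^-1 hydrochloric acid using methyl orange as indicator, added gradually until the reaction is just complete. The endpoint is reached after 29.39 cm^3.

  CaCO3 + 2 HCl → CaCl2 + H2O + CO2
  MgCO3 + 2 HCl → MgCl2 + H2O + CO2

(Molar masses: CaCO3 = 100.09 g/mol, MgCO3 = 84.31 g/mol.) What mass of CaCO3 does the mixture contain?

n(HCl) = 0.02939 × 0.6028 = 0.01772 mol
Let x = n(CaCO3), y = n(MgCO3).
Titrant: 2x + 2y = 0.01772;  mass: 100.09x + 84.31y = 0.8466
Solving, x = 6.323 × 10^-3 mol, y = 2.536 × 10^-3 mol
mass of CaCO3 = 6.323 × 10^-3 × 100.09 = 0.6328 g

0.6328 g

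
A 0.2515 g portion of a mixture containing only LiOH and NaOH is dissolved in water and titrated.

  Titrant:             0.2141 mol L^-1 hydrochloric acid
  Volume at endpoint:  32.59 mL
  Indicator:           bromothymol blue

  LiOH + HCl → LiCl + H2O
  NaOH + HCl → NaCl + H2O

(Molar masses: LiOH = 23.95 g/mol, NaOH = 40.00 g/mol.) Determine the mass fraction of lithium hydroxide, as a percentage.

16.38 %

n(HCl) = 0.03259 × 0.2141 = 6.978 × 10^-3 mol
Let x = n(LiOH), y = n(NaOH).
Titrant: 1x + 1y = 6.978 × 10^-3;  mass: 23.95x + 40.00y = 0.2515
Solving, x = 1.720 × 10^-3 mol, y = 5.258 × 10^-3 mol
mass of LiOH = 1.720 × 10^-3 × 23.95 = 0.04119 g
% LiOH = 0.04119 / 0.2515 × 100 = 16.38 %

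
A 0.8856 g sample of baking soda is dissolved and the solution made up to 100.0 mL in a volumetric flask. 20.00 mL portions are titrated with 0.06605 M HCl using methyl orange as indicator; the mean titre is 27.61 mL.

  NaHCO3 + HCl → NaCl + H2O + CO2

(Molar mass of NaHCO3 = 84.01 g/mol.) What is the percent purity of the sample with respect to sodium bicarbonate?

86.50 %

n(HCl) per titration = 0.02761 × 0.06605 = 1.824 × 10^-3 mol
n(NaHCO3) in each aliquot = 1.824 × 10^-3 mol (1:1 ratio)
n(NaHCO3) in the whole flask = 1.824 × 10^-3 × 100.0/20.00 = 9.118 × 10^-3 mol
mass of NaHCO3 = 9.118 × 10^-3 × 84.01 = 0.7660 g
% NaHCO3 = 0.7660 / 0.8856 × 100 = 86.50 %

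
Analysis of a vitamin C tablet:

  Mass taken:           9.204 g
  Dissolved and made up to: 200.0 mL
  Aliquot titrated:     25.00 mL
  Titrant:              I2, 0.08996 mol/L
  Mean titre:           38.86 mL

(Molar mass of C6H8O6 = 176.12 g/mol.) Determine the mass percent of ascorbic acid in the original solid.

C6H8O6 + I2 → C6H6O6 + 2 HI
n(I2) per titration = 0.03886 × 0.08996 = 3.496 × 10^-3 mol
n(C6H8O6) in each aliquot = 3.496 × 10^-3 mol (1:1 ratio)
n(C6H8O6) in the whole flask = 3.496 × 10^-3 × 200.0/25.00 = 0.02797 mol
mass of C6H8O6 = 0.02797 × 176.12 = 4.926 g
% C6H8O6 = 4.926 / 9.204 × 100 = 53.51 %

53.51 %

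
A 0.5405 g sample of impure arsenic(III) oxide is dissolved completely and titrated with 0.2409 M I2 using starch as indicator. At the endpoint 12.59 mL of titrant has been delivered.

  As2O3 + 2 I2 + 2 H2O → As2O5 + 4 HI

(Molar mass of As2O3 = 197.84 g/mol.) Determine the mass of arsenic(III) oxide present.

n(I2) = 0.01259 L × 0.2409 mol/L = 3.033 × 10^-3 mol
From the 1:2 ratio, n(As2O3) = 1/2 × 3.033 × 10^-3 = 1.516 × 10^-3 mol
mass of As2O3 = 1.516 × 10^-3 × 197.84 g/mol = 0.3000 g

0.3000 g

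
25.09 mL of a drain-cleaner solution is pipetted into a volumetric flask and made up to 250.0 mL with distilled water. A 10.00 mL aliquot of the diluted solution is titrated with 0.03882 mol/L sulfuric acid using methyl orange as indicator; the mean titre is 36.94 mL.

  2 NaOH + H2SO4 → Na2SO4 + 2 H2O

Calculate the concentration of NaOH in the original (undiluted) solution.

2.858 mol/L

n(H2SO4) = 0.03694 × 0.03882 = 1.434 × 10^-3 mol
From the 2:1 ratio, n(NaOH) in the aliquot = 2/1 × 1.434 × 10^-3 = 2.868 × 10^-3 mol
[NaOH]_dilute = 2.868 × 10^-3 / 0.01000 = 0.2868 mol/L
Dilution factor = 250.0 / 25.09 = 9.964
[NaOH]_stock = 0.2868 × 9.964 = 2.858 mol/L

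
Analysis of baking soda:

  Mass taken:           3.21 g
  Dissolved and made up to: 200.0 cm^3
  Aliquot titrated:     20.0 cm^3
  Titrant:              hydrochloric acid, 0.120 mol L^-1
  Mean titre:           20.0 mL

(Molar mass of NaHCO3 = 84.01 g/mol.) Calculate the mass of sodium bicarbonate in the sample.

NaHCO3 + HCl → NaCl + H2O + CO2
n(HCl) per titration = 0.0200 × 0.120 = 2.40 × 10^-3 mol
n(NaHCO3) in each aliquot = 2.40 × 10^-3 mol (1:1 ratio)
n(NaHCO3) in the whole flask = 2.40 × 10^-3 × 200.0/20.0 = 0.0240 mol
mass of NaHCO3 = 0.0240 × 84.01 = 2.02 g

2.02 g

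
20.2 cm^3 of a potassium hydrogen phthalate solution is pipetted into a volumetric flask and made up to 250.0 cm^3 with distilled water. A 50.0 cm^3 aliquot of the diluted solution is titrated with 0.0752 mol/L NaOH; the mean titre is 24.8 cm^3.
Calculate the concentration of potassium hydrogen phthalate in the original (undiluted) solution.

0.462 mol/L

KHC8H4O4 + NaOH → KNaC8H4O4 + H2O
n(NaOH) = 0.0248 × 0.0752 = 1.86 × 10^-3 mol
n(KHC8H4O4) in the aliquot = 1.86 × 10^-3 mol (1:1 ratio)
[KHC8H4O4]_dilute = 1.86 × 10^-3 / 0.0500 = 0.0373 mol/L
Dilution factor = 250.0 / 20.2 = 12.38
[KHC8H4O4]_stock = 0.0373 × 12.38 = 0.462 mol/L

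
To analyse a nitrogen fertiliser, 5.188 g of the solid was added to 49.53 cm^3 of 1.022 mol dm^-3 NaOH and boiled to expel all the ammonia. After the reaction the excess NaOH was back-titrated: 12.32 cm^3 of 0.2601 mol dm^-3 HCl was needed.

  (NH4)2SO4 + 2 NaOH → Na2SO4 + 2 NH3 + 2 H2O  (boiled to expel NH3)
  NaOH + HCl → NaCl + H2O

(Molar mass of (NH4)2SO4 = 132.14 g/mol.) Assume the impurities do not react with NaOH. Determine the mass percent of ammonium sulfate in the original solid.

n(NaOH) added = 0.04953 × 1.022 = 0.05062 mol
n(HCl) used in back-titration = 0.01232 × 0.2601 = 3.204 × 10^-3 mol
n(NaOH) left over = 3.204 × 10^-3 mol (1:1 ratio)
n(NaOH) consumed by analyte = 0.05062 − 3.204 × 10^-3 = 0.04742 mol
From the 1:2 ratio, n((NH4)2SO4) = 1/2 × 0.04742 = 0.02371 mol
mass of (NH4)2SO4 = 0.02371 × 132.14 = 3.133 g
% (NH4)2SO4 = 3.133 / 5.188 × 100 = 60.38 %

60.38 %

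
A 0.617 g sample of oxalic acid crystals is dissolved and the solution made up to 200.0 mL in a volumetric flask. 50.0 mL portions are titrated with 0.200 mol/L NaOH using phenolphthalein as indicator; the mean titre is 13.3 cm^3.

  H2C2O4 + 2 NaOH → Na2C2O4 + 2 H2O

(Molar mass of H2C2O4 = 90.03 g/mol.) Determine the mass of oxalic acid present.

0.479 g

n(NaOH) per titration = 0.0133 × 0.200 = 2.66 × 10^-3 mol
From the 1:2 ratio, n(H2C2O4) in each aliquot = 1/2 × 2.66 × 10^-3 = 1.33 × 10^-3 mol
n(H2C2O4) in the whole flask = 1.33 × 10^-3 × 200.0/50.0 = 5.32 × 10^-3 mol
mass of H2C2O4 = 5.32 × 10^-3 × 90.03 = 0.479 g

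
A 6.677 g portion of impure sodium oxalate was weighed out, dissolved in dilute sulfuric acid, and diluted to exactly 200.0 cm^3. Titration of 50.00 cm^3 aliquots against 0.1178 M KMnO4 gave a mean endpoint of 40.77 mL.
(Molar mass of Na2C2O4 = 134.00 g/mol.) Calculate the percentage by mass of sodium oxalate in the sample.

96.38 %

2 MnO4^- + 5 C2O4^2- + 16 H^+ → 2 Mn^2+ + 10 CO2 + 8 H2O
n(KMnO4) per titration = 0.04077 × 0.1178 = 4.803 × 10^-3 mol
From the 5:2 ratio, n(Na2C2O4) in each aliquot = 5/2 × 4.803 × 10^-3 = 0.01201 mol
n(Na2C2O4) in the whole flask = 0.01201 × 200.0/50.00 = 0.04803 mol
mass of Na2C2O4 = 0.04803 × 134.00 = 6.436 g
% Na2C2O4 = 6.436 / 6.677 × 100 = 96.38 %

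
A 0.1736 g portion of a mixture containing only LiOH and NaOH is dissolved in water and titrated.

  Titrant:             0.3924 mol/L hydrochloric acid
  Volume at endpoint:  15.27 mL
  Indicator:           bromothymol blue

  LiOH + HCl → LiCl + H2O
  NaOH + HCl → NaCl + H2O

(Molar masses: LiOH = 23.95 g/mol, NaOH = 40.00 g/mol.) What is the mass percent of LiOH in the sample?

n(HCl) = 0.01527 × 0.3924 = 5.992 × 10^-3 mol
Let x = n(LiOH), y = n(NaOH).
Titrant: 1x + 1y = 5.992 × 10^-3;  mass: 23.95x + 40.00y = 0.1736
Solving, x = 4.117 × 10^-3 mol, y = 1.875 × 10^-3 mol
mass of LiOH = 4.117 × 10^-3 × 23.95 = 0.09860 g
% LiOH = 0.09860 / 0.1736 × 100 = 56.80 %

56.80 %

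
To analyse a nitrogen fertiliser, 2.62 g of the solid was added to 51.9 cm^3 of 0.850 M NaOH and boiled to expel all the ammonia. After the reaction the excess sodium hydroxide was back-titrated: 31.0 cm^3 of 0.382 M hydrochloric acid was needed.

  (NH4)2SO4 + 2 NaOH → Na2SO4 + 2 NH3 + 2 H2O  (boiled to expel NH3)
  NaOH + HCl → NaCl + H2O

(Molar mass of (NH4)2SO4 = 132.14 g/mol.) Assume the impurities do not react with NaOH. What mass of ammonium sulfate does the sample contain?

n(NaOH) added = 0.0519 × 0.850 = 0.0441 mol
n(HCl) used in back-titration = 0.0310 × 0.382 = 0.0118 mol
n(NaOH) left over = 0.0118 mol (1:1 ratio)
n(NaOH) consumed by analyte = 0.0441 − 0.0118 = 0.0323 mol
From the 1:2 ratio, n((NH4)2SO4) = 1/2 × 0.0323 = 0.0161 mol
mass of (NH4)2SO4 = 0.0161 × 132.14 = 2.13 g

2.13 g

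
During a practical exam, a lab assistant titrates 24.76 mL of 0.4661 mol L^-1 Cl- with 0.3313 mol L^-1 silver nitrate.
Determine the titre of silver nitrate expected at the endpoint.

Ag^+ + Cl^- → AgCl(s)
n(Cl-) = 0.02476 L × 0.4661 mol/L = 0.01154 mol
n(AgNO3) = 0.01154 mol (1:1 stoichiometry)
V(AgNO3) = 0.01154 mol / 0.3313 mol/L = 0.03483 L = 34.83 mL

34.83 mL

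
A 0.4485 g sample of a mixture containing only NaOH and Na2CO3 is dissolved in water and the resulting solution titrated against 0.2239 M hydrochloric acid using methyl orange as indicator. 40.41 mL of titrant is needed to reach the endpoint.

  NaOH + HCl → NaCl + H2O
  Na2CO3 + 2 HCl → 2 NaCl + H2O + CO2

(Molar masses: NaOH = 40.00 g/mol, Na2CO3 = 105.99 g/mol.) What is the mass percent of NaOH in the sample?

21.27 %

n(HCl) = 0.04041 × 0.2239 = 9.048 × 10^-3 mol
Let x = n(NaOH), y = n(Na2CO3).
Titrant: 1x + 2y = 9.048 × 10^-3;  mass: 40.00x + 105.99y = 0.4485
Solving, x = 2.385 × 10^-3 mol, y = 3.332 × 10^-3 mol
mass of NaOH = 2.385 × 10^-3 × 40.00 = 0.09538 g
% NaOH = 0.09538 / 0.4485 × 100 = 21.27 %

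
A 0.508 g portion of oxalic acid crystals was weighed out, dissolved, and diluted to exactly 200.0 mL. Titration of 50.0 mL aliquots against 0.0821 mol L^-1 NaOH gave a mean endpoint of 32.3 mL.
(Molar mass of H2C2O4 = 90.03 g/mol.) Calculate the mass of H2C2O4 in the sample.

H2C2O4 + 2 NaOH → Na2C2O4 + 2 H2O
n(NaOH) per titration = 0.0323 × 0.0821 = 2.65 × 10^-3 mol
From the 1:2 ratio, n(H2C2O4) in each aliquot = 1/2 × 2.65 × 10^-3 = 1.33 × 10^-3 mol
n(H2C2O4) in the whole flask = 1.33 × 10^-3 × 200.0/50.0 = 5.30 × 10^-3 mol
mass of H2C2O4 = 5.30 × 10^-3 × 90.03 = 0.477 g

0.477 g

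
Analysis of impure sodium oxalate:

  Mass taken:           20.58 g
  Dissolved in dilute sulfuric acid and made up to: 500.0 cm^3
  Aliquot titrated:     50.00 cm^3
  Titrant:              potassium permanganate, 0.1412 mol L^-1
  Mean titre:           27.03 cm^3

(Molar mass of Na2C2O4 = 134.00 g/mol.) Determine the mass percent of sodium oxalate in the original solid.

62.13 %

2 MnO4^- + 5 C2O4^2- + 16 H^+ → 2 Mn^2+ + 10 CO2 + 8 H2O
n(KMnO4) per titration = 0.02703 × 0.1412 = 3.817 × 10^-3 mol
From the 5:2 ratio, n(Na2C2O4) in each aliquot = 5/2 × 3.817 × 10^-3 = 9.542 × 10^-3 mol
n(Na2C2O4) in the whole flask = 9.542 × 10^-3 × 500.0/50.00 = 0.09542 mol
mass of Na2C2O4 = 0.09542 × 134.00 = 12.79 g
% Na2C2O4 = 12.79 / 20.58 × 100 = 62.13 %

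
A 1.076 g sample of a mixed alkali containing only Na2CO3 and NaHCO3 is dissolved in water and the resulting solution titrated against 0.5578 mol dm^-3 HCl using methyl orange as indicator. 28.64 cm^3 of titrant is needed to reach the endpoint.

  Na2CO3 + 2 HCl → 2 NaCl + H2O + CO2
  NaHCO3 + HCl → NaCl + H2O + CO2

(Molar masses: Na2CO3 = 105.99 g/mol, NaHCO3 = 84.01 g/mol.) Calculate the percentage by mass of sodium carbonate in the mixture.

n(HCl) = 0.02864 × 0.5578 = 0.01598 mol
Let x = n(Na2CO3), y = n(NaHCO3).
Titrant: 2x + 1y = 0.01598;  mass: 105.99x + 84.01y = 1.076
Solving, x = 4.290 × 10^-3 mol, y = 7.396 × 10^-3 mol
mass of Na2CO3 = 4.290 × 10^-3 × 105.99 = 0.4547 g
% Na2CO3 = 0.4547 / 1.076 × 100 = 42.26 %

42.26 %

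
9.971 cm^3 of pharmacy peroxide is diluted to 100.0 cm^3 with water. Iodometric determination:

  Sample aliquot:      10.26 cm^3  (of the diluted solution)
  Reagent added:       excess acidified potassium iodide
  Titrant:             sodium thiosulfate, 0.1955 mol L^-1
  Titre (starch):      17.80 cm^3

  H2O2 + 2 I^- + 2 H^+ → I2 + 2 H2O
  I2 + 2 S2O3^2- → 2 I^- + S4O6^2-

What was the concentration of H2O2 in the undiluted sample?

1.701 mol/L

n(S2O3^2-) = 0.01780 × 0.1955 = 3.480 × 10^-3 mol
n(I2) = n(S2O3^2-)/2 = 1.740 × 10^-3 mol
n(H2O2) in the aliquot = 1.740 × 10^-3 mol (1:1 ratio)
[H2O2]_dilute = 1.740 × 10^-3 / 0.01026 = 0.1696 mol/L
[H2O2]_original = 0.1696 × 100.0/9.971 = 1.701 mol/L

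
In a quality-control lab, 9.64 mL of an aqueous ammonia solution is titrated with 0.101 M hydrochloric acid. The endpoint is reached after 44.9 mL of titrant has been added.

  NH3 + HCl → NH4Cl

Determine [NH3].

0.470 M

n(HCl) = 0.0449 L × 0.101 mol/L = 4.53 × 10^-3 mol
n(NH3) = 4.53 × 10^-3 mol (1:1 mole ratio)
[NH3] = 4.53 × 10^-3 mol / 0.00964 L = 0.470 mol/L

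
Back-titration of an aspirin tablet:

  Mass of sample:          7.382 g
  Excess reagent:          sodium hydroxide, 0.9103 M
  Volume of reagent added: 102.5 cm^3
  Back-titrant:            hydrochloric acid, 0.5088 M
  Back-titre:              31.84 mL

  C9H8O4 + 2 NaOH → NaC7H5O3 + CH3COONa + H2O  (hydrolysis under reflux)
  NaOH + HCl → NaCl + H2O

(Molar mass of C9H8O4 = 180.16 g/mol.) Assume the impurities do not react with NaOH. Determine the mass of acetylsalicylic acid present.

n(NaOH) added = 0.1025 × 0.9103 = 0.09331 mol
n(HCl) used in back-titration = 0.03184 × 0.5088 = 0.01620 mol
n(NaOH) left over = 0.01620 mol (1:1 ratio)
n(NaOH) consumed by analyte = 0.09331 − 0.01620 = 0.07711 mol
From the 1:2 ratio, n(C9H8O4) = 1/2 × 0.07711 = 0.03855 mol
mass of C9H8O4 = 0.03855 × 180.16 = 6.946 g

6.946 g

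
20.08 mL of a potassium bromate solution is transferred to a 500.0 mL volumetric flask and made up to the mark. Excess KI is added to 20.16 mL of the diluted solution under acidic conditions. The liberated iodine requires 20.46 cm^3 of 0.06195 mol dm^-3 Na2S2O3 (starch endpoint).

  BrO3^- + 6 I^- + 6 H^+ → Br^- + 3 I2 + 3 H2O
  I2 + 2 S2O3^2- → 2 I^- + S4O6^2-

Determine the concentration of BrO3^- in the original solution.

0.2609 mol/L

n(S2O3^2-) = 0.02046 × 0.06195 = 1.267 × 10^-3 mol
n(I2) = n(S2O3^2-)/2 = 6.337 × 10^-4 mol
From the 1:3 ratio, n(BrO3^-) in the aliquot = 1/3 × 6.337 × 10^-4 = 2.112 × 10^-4 mol
[BrO3^-]_dilute = 2.112 × 10^-4 / 0.02016 = 0.01048 mol/L
[BrO3^-]_original = 0.01048 × 500.0/20.08 = 0.2609 mol/L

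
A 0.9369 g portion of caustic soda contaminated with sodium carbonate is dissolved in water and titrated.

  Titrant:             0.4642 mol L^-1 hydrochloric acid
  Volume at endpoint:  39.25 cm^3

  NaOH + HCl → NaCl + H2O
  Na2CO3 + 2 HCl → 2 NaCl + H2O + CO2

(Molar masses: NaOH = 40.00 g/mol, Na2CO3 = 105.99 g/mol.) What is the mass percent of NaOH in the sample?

n(HCl) = 0.03925 × 0.4642 = 0.01822 mol
Let x = n(NaOH), y = n(Na2CO3).
Titrant: 1x + 2y = 0.01822;  mass: 40.00x + 105.99y = 0.9369
Solving, x = 2.206 × 10^-3 mol, y = 8.007 × 10^-3 mol
mass of NaOH = 2.206 × 10^-3 × 40.00 = 0.08822 g
% NaOH = 0.08822 / 0.9369 × 100 = 9.416 %

9.416 %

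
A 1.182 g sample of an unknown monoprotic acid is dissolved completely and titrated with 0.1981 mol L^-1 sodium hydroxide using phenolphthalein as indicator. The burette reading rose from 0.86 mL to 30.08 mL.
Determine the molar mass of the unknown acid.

n(NaOH) = 0.02922 L × 0.1981 mol/L = 5.788 × 10^-3 mol
n(HA) = 5.788 × 10^-3 mol (1:1 ratio)
M = m / n = 1.182 g / 5.788 × 10^-3 mol = 204.2 g/mol

204.2 g/mol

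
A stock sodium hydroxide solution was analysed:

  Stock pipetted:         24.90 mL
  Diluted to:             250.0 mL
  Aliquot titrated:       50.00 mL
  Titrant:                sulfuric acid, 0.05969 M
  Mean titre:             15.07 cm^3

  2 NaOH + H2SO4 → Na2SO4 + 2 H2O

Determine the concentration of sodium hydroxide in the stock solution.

n(H2SO4) = 0.01507 × 0.05969 = 8.995 × 10^-4 mol
From the 2:1 ratio, n(NaOH) in the aliquot = 2/1 × 8.995 × 10^-4 = 1.799 × 10^-3 mol
[NaOH]_dilute = 1.799 × 10^-3 / 0.05000 = 0.03598 mol/L
Dilution factor = 250.0 / 24.90 = 10.04
[NaOH]_stock = 0.03598 × 10.04 = 0.3613 mol/L

0.3613 M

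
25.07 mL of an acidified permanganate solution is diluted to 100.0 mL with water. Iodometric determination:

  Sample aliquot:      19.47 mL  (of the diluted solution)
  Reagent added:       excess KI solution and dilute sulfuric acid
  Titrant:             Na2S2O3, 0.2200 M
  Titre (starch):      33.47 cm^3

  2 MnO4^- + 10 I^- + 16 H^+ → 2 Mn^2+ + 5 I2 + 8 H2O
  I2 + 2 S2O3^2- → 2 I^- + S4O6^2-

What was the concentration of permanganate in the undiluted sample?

0.3017 M

n(S2O3^2-) = 0.03347 × 0.2200 = 7.363 × 10^-3 mol
n(I2) = n(S2O3^2-)/2 = 3.682 × 10^-3 mol
From the 2:5 ratio, n(MnO4^-) in the aliquot = 2/5 × 3.682 × 10^-3 = 1.473 × 10^-3 mol
[MnO4^-]_dilute = 1.473 × 10^-3 / 0.01947 = 0.07564 mol/L
[MnO4^-]_original = 0.07564 × 100.0/25.07 = 0.3017 mol/L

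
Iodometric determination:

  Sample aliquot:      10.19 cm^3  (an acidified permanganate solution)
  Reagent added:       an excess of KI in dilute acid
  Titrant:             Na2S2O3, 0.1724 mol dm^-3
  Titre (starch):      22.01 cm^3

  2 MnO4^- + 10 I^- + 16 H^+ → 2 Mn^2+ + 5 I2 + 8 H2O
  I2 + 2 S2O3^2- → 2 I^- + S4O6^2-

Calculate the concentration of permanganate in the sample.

n(S2O3^2-) = 0.02201 × 0.1724 = 3.795 × 10^-3 mol
n(I2) = n(S2O3^2-)/2 = 1.897 × 10^-3 mol
From the 2:5 ratio, n(MnO4^-) in the aliquot = 2/5 × 1.897 × 10^-3 = 7.589 × 10^-4 mol
[MnO4^-] = 7.589 × 10^-4 / 0.01019 = 0.07448 mol/L

0.07448 mol/L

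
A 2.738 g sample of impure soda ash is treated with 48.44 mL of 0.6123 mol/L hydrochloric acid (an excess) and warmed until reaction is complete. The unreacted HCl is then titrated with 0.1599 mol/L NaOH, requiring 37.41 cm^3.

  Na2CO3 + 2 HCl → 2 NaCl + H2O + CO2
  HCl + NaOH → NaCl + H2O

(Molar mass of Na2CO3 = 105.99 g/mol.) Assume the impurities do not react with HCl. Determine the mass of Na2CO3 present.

n(HCl) added = 0.04844 × 0.6123 = 0.02966 mol
n(NaOH) used in back-titration = 0.03741 × 0.1599 = 5.982 × 10^-3 mol
n(HCl) left over = 5.982 × 10^-3 mol (1:1 ratio)
n(HCl) consumed by analyte = 0.02966 − 5.982 × 10^-3 = 0.02368 mol
From the 1:2 ratio, n(Na2CO3) = 1/2 × 0.02368 = 0.01184 mol
mass of Na2CO3 = 0.01184 × 105.99 = 1.255 g

1.255 g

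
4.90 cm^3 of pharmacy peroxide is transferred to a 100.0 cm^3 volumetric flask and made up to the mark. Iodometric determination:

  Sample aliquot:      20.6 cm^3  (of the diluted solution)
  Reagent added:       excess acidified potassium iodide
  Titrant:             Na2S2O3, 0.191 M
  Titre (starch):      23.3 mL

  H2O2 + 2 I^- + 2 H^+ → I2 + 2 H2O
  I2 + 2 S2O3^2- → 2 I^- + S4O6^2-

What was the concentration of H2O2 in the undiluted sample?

n(S2O3^2-) = 0.0233 × 0.191 = 4.45 × 10^-3 mol
n(I2) = n(S2O3^2-)/2 = 2.23 × 10^-3 mol
n(H2O2) in the aliquot = 2.23 × 10^-3 mol (1:1 ratio)
[H2O2]_dilute = 2.23 × 10^-3 / 0.0206 = 0.108 mol/L
[H2O2]_original = 0.108 × 100.0/4.90 = 2.20 mol/L

2.20 M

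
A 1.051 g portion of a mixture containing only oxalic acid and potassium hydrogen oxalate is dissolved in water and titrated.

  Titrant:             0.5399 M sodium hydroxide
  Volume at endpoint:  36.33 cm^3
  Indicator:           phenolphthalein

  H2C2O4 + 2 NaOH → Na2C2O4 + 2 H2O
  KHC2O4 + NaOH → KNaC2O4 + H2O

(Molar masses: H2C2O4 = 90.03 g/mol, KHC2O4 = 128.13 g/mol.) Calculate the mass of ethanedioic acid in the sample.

n(NaOH) = 0.03633 × 0.5399 = 0.01961 mol
Let x = n(H2C2O4), y = n(KHC2O4).
Titrant: 2x + 1y = 0.01961;  mass: 90.03x + 128.13y = 1.051
Solving, x = 8.796 × 10^-3 mol, y = 2.022 × 10^-3 mol
mass of H2C2O4 = 8.796 × 10^-3 × 90.03 = 0.7919 g

0.7919 g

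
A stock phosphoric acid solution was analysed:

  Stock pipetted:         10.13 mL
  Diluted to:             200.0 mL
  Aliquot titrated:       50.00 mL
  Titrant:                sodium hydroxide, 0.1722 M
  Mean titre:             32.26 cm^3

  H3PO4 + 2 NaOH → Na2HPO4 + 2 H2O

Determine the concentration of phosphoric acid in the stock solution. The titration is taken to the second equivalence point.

1.097 M

n(NaOH) = 0.03226 × 0.1722 = 5.555 × 10^-3 mol
From the 1:2 ratio, n(H3PO4) in the aliquot = 1/2 × 5.555 × 10^-3 = 2.778 × 10^-3 mol
[H3PO4]_dilute = 2.778 × 10^-3 / 0.05000 = 0.05555 mol/L
Dilution factor = 200.0 / 10.13 = 19.74
[H3PO4]_stock = 0.05555 × 19.74 = 1.097 mol/L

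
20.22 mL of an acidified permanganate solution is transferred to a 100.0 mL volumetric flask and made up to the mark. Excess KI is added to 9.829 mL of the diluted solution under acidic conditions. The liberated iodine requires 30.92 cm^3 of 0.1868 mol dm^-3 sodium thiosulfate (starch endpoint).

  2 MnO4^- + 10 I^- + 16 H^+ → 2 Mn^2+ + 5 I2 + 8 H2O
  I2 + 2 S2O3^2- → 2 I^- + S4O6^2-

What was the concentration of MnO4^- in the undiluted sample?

0.5812 mol/L

n(S2O3^2-) = 0.03092 × 0.1868 = 5.776 × 10^-3 mol
n(I2) = n(S2O3^2-)/2 = 2.888 × 10^-3 mol
From the 2:5 ratio, n(MnO4^-) in the aliquot = 2/5 × 2.888 × 10^-3 = 1.155 × 10^-3 mol
[MnO4^-]_dilute = 1.155 × 10^-3 / 0.009829 = 0.1175 mol/L
[MnO4^-]_original = 0.1175 × 100.0/20.22 = 0.5812 mol/L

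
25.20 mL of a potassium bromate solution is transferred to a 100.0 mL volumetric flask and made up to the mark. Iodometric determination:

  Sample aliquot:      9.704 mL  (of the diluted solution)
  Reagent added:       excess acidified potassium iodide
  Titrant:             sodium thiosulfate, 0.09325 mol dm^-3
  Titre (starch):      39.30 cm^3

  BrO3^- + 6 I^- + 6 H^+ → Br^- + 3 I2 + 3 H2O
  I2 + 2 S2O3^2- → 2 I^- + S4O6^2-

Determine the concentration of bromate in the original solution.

n(S2O3^2-) = 0.03930 × 0.09325 = 3.665 × 10^-3 mol
n(I2) = n(S2O3^2-)/2 = 1.832 × 10^-3 mol
From the 1:3 ratio, n(BrO3^-) in the aliquot = 1/3 × 1.832 × 10^-3 = 6.108 × 10^-4 mol
[BrO3^-]_dilute = 6.108 × 10^-4 / 0.009704 = 0.06294 mol/L
[BrO3^-]_original = 0.06294 × 100.0/25.20 = 0.2498 mol/L

0.2498 mol/L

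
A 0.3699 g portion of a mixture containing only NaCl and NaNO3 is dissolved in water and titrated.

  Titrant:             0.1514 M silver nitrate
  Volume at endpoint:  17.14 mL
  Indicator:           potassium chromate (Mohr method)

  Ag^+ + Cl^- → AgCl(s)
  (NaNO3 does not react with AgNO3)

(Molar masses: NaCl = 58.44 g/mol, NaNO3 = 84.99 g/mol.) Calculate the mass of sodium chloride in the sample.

n(AgNO3) = 0.01714 × 0.1514 = 2.595 × 10^-3 mol
Let x = n(NaCl), y = n(NaNO3).
Titrant: 1x = 2.595 × 10^-3;  mass: 58.44x + 84.99y = 0.3699
Solving, x = 2.595 × 10^-3 mol, y = 2.568 × 10^-3 mol
mass of NaCl = 2.595 × 10^-3 × 58.44 = 0.1517 g

0.1517 g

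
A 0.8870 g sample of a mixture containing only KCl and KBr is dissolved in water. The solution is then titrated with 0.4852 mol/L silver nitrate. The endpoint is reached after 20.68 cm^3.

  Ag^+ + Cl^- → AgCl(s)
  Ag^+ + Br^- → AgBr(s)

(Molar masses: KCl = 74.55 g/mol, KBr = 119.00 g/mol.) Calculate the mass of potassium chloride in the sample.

0.5150 g

n(AgNO3) = 0.02068 × 0.4852 = 0.01003 mol
Let x = n(KCl), y = n(KBr).
Titrant: 1x + 1y = 0.01003;  mass: 74.55x + 119.00y = 0.8870
Solving, x = 6.908 × 10^-3 mol, y = 3.126 × 10^-3 mol
mass of KCl = 6.908 × 10^-3 × 74.55 = 0.5150 g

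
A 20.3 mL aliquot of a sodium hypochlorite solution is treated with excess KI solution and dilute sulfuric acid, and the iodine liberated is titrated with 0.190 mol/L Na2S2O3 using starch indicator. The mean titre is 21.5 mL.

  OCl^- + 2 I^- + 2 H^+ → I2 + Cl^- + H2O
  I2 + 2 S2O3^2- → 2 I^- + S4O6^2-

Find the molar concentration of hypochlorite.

0.101 mol/L

n(S2O3^2-) = 0.0215 × 0.190 = 4.08 × 10^-3 mol
n(I2) = n(S2O3^2-)/2 = 2.04 × 10^-3 mol
n(OCl^-) in the aliquot = 2.04 × 10^-3 mol (1:1 ratio)
[OCl^-] = 2.04 × 10^-3 / 0.0203 = 0.101 mol/L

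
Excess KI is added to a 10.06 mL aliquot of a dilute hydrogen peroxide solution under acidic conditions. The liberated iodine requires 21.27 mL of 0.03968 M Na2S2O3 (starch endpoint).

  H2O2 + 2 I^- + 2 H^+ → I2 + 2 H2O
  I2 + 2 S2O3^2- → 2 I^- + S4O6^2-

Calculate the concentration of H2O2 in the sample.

0.04195 M

n(S2O3^2-) = 0.02127 × 0.03968 = 8.440 × 10^-4 mol
n(I2) = n(S2O3^2-)/2 = 4.220 × 10^-4 mol
n(H2O2) in the aliquot = 4.220 × 10^-4 mol (1:1 ratio)
[H2O2] = 4.220 × 10^-4 / 0.01006 = 0.04195 mol/L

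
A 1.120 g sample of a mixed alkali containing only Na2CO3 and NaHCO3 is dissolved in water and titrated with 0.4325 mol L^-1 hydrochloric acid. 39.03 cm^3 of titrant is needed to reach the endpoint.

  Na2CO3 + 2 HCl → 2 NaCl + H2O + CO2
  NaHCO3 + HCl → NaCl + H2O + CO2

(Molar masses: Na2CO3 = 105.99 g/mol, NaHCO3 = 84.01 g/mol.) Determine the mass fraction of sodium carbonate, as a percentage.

45.48 %

n(HCl) = 0.03903 × 0.4325 = 0.01688 mol
Let x = n(Na2CO3), y = n(NaHCO3).
Titrant: 2x + 1y = 0.01688;  mass: 105.99x + 84.01y = 1.120
Solving, x = 4.806 × 10^-3 mol, y = 7.268 × 10^-3 mol
mass of Na2CO3 = 4.806 × 10^-3 × 105.99 = 0.5094 g
% Na2CO3 = 0.5094 / 1.120 × 100 = 45.48 %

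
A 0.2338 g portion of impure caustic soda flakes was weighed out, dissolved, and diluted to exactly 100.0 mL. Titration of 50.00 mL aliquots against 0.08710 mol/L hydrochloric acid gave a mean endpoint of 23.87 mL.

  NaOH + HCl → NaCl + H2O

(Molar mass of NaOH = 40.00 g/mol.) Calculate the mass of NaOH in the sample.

n(HCl) per titration = 0.02387 × 0.08710 = 2.079 × 10^-3 mol
n(NaOH) in each aliquot = 2.079 × 10^-3 mol (1:1 ratio)
n(NaOH) in the whole flask = 2.079 × 10^-3 × 100.0/50.00 = 4.158 × 10^-3 mol
mass of NaOH = 4.158 × 10^-3 × 40.00 = 0.1663 g

0.1663 g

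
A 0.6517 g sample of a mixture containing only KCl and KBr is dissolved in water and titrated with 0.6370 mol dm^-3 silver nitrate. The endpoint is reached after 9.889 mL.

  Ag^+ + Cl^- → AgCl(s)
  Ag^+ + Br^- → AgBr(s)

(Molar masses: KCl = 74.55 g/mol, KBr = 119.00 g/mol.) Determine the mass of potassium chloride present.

n(AgNO3) = 0.009889 × 0.6370 = 6.299 × 10^-3 mol
Let x = n(KCl), y = n(KBr).
Titrant: 1x + 1y = 6.299 × 10^-3;  mass: 74.55x + 119.00y = 0.6517
Solving, x = 2.203 × 10^-3 mol, y = 4.096 × 10^-3 mol
mass of KCl = 2.203 × 10^-3 × 74.55 = 0.1642 g

0.1642 g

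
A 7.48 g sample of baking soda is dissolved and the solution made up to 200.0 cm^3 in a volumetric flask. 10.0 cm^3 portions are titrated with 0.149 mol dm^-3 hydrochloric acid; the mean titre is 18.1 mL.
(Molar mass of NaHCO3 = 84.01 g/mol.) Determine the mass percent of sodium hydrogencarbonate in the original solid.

60.6 %

NaHCO3 + HCl → NaCl + H2O + CO2
n(HCl) per titration = 0.0181 × 0.149 = 2.70 × 10^-3 mol
n(NaHCO3) in each aliquot = 2.70 × 10^-3 mol (1:1 ratio)
n(NaHCO3) in the whole flask = 2.70 × 10^-3 × 200.0/10.0 = 0.0539 mol
mass of NaHCO3 = 0.0539 × 84.01 = 4.53 g
% NaHCO3 = 4.53 / 7.48 × 100 = 60.6 %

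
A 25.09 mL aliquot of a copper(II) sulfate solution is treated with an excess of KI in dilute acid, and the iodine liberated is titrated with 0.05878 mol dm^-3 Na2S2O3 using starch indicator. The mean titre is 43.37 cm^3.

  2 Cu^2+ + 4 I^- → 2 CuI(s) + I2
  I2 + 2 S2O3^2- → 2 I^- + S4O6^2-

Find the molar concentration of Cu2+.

0.1016 mol/L

n(S2O3^2-) = 0.04337 × 0.05878 = 2.549 × 10^-3 mol
n(I2) = n(S2O3^2-)/2 = 1.275 × 10^-3 mol
From the 2:1 ratio, n(Cu2+) in the aliquot = 2/1 × 1.275 × 10^-3 = 2.549 × 10^-3 mol
[Cu2+] = 2.549 × 10^-3 / 0.02509 = 0.1016 mol/L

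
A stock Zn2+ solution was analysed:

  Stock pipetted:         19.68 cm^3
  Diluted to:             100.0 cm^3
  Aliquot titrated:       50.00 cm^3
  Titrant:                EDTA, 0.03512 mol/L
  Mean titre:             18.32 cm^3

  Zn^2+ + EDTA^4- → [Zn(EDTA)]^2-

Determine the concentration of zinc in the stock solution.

n(EDTA) = 0.01832 × 0.03512 = 6.434 × 10^-4 mol
n(Zn2+) in the aliquot = 6.434 × 10^-4 mol (1:1 ratio)
[Zn2+]_dilute = 6.434 × 10^-4 / 0.05000 = 0.01287 mol/L
Dilution factor = 100.0 / 19.68 = 5.081
[Zn2+]_stock = 0.01287 × 5.081 = 0.06539 mol/L

0.06539 mol/L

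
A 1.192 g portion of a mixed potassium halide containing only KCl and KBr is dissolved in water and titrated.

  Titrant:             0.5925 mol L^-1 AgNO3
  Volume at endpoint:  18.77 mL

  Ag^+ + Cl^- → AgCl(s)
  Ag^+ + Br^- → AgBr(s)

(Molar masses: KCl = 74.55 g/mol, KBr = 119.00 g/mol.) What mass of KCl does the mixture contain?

0.2204 g

n(AgNO3) = 0.01877 × 0.5925 = 0.01112 mol
Let x = n(KCl), y = n(KBr).
Titrant: 1x + 1y = 0.01112;  mass: 74.55x + 119.00y = 1.192
Solving, x = 2.957 × 10^-3 mol, y = 8.165 × 10^-3 mol
mass of KCl = 2.957 × 10^-3 × 74.55 = 0.2204 g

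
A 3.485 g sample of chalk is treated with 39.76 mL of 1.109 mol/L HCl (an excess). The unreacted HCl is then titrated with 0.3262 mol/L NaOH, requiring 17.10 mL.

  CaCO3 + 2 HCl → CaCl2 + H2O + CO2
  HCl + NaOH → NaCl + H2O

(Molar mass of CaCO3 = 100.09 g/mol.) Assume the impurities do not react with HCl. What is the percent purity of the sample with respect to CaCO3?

55.31 %

n(HCl) added = 0.03976 × 1.109 = 0.04409 mol
n(NaOH) used in back-titration = 0.01710 × 0.3262 = 5.578 × 10^-3 mol
n(HCl) left over = 5.578 × 10^-3 mol (1:1 ratio)
n(HCl) consumed by analyte = 0.04409 − 5.578 × 10^-3 = 0.03852 mol
From the 1:2 ratio, n(CaCO3) = 1/2 × 0.03852 = 0.01926 mol
mass of CaCO3 = 0.01926 × 100.09 = 1.928 g
% CaCO3 = 1.928 / 3.485 × 100 = 55.31 %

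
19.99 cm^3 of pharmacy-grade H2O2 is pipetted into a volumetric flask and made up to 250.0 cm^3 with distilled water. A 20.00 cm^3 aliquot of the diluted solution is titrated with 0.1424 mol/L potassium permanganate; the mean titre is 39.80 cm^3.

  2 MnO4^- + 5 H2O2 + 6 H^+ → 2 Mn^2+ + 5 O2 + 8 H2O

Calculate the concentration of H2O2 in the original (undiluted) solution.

8.860 mol/L

n(KMnO4) = 0.03980 × 0.1424 = 5.668 × 10^-3 mol
From the 5:2 ratio, n(H2O2) in the aliquot = 5/2 × 5.668 × 10^-3 = 0.01417 mol
[H2O2]_dilute = 0.01417 / 0.02000 = 0.7084 mol/L
Dilution factor = 250.0 / 19.99 = 12.51
[H2O2]_stock = 0.7084 × 12.51 = 8.860 mol/L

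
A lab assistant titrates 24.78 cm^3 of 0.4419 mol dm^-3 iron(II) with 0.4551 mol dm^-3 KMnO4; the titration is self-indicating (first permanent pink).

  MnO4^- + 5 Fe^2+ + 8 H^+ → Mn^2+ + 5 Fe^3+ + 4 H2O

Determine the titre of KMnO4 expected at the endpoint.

n(Fe2+) = 0.02478 L × 0.4419 mol/L = 0.01095 mol
From the 1:5 stoichiometry, n(KMnO4) = 1/5 × 0.01095 = 2.190 × 10^-3 mol
V(KMnO4) = 2.190 × 10^-3 mol / 0.4551 mol/L = 0.004812 L = 4.812 mL

4.812 mL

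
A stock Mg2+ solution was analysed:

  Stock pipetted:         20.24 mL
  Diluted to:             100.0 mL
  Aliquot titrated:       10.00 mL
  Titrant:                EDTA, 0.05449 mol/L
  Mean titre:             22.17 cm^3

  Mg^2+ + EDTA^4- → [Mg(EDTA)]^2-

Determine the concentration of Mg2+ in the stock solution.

n(EDTA) = 0.02217 × 0.05449 = 1.208 × 10^-3 mol
n(Mg2+) in the aliquot = 1.208 × 10^-3 mol (1:1 ratio)
[Mg2+]_dilute = 1.208 × 10^-3 / 0.01000 = 0.1208 mol/L
Dilution factor = 100.0 / 20.24 = 4.941
[Mg2+]_stock = 0.1208 × 4.941 = 0.5969 mol/L

0.5969 mol/L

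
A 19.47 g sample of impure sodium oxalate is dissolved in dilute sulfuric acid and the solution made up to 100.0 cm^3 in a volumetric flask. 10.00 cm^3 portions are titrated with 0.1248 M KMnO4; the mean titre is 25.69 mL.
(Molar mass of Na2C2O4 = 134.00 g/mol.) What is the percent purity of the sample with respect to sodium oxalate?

55.16 %

2 MnO4^- + 5 C2O4^2- + 16 H^+ → 2 Mn^2+ + 10 CO2 + 8 H2O
n(KMnO4) per titration = 0.02569 × 0.1248 = 3.206 × 10^-3 mol
From the 5:2 ratio, n(Na2C2O4) in each aliquot = 5/2 × 3.206 × 10^-3 = 8.015 × 10^-3 mol
n(Na2C2O4) in the whole flask = 8.015 × 10^-3 × 100.0/10.00 = 0.08015 mol
mass of Na2C2O4 = 0.08015 × 134.00 = 10.74 g
% Na2C2O4 = 10.74 / 19.47 × 100 = 55.16 %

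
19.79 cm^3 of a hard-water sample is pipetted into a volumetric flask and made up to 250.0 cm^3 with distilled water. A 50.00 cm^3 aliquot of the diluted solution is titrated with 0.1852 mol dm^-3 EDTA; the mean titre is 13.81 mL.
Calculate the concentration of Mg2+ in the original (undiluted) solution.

Mg^2+ + EDTA^4- → [Mg(EDTA)]^2-
n(EDTA) = 0.01381 × 0.1852 = 2.558 × 10^-3 mol
n(Mg2+) in the aliquot = 2.558 × 10^-3 mol (1:1 ratio)
[Mg2+]_dilute = 2.558 × 10^-3 / 0.05000 = 0.05115 mol/L
Dilution factor = 250.0 / 19.79 = 12.63
[Mg2+]_stock = 0.05115 × 12.63 = 0.6462 mol/L

0.6462 mol/L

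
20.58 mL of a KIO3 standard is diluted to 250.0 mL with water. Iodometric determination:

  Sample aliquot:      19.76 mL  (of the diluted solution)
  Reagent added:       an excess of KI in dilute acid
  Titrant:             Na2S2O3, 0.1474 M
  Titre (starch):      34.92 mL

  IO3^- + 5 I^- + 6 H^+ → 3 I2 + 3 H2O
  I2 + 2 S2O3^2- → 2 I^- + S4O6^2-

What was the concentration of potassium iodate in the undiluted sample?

n(S2O3^2-) = 0.03492 × 0.1474 = 5.147 × 10^-3 mol
n(I2) = n(S2O3^2-)/2 = 2.574 × 10^-3 mol
From the 1:3 ratio, n(IO3^-) in the aliquot = 1/3 × 2.574 × 10^-3 = 8.579 × 10^-4 mol
[IO3^-]_dilute = 8.579 × 10^-4 / 0.01976 = 0.04341 mol/L
[IO3^-]_original = 0.04341 × 250.0/20.58 = 0.5274 mol/L

0.5274 M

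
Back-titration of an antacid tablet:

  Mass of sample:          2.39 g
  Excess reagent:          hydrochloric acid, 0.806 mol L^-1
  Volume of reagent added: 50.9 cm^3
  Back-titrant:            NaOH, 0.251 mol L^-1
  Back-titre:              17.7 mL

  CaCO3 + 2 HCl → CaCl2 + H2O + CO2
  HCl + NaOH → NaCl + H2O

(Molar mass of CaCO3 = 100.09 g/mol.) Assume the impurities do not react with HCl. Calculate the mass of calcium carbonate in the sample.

1.83 g

n(HCl) added = 0.0509 × 0.806 = 0.0410 mol
n(NaOH) used in back-titration = 0.0177 × 0.251 = 4.44 × 10^-3 mol
n(HCl) left over = 4.44 × 10^-3 mol (1:1 ratio)
n(HCl) consumed by analyte = 0.0410 − 4.44 × 10^-3 = 0.0366 mol
From the 1:2 ratio, n(CaCO3) = 1/2 × 0.0366 = 0.0183 mol
mass of CaCO3 = 0.0183 × 100.09 = 1.83 g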